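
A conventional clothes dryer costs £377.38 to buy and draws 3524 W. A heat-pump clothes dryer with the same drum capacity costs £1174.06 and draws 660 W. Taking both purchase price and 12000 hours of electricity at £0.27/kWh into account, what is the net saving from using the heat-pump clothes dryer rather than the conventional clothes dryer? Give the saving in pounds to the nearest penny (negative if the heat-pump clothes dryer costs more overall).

£8482.68

conventional clothes dryer: £377.38 + (3524/1000) kW × 12000 h × £0.27 = £377.38 + £11417.76 = £11795.14
heat-pump clothes dryer: £1174.06 + (660/1000) kW × 12000 h × £0.27 = £1174.06 + £2138.4 = £3312.46
Saving = £11795.14 − £3312.46 = £8482.68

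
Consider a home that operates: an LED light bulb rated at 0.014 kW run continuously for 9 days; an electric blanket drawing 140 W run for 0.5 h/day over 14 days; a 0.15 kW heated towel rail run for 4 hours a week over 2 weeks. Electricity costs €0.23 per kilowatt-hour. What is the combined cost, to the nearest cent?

LED light bulb: Runtime = 24 h × 9 = 216 h
LED light bulb: 0.014 kW × 216 h = 3.024 kWh
electric blanket: Runtime = 0.5 h/day × 14 days = 7 h
electric blanket: 0.14 kW × 7 h = 0.98 kWh
heated towel rail: Runtime = 4 h/week × 2 weeks = 8 h
heated towel rail: 0.15 kW × 8 h = 1.2 kWh
Total energy = 5.204 kWh
Cost = 5.204 × €0.23 = €1.20

€1.20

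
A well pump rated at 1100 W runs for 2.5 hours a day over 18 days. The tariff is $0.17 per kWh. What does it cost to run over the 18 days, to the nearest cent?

$8.42

Runtime = 2.5 h/day × 18 days = 45 h
Energy = 1.1 kW × 45 h = 49.5 kWh
Cost = 49.5 kWh × $0.17/kWh = $8.42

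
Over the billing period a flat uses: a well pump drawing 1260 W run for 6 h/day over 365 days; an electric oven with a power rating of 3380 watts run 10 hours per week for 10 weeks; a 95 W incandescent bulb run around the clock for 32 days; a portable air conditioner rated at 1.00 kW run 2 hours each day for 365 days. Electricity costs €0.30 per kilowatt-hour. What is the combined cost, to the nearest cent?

€1170.11

well pump: Runtime = 6 h/day × 365 days = 2190 h
well pump: 1.26 kW × 2190 h = 2759.4 kWh
electric oven: Runtime = 10 h/week × 10 weeks = 100 h
electric oven: 3.38 kW × 100 h = 338 kWh
incandescent bulb: Runtime = 24 h × 32 = 768 h
incandescent bulb: 0.095 kW × 768 h = 72.96 kWh
portable air conditioner: Runtime = 2 h/day × 365 days = 730 h
portable air conditioner: 1 kW × 730 h = 730 kWh
Total energy = 3900.36 kWh
Cost = 3900.36 × €0.30 = €1170.11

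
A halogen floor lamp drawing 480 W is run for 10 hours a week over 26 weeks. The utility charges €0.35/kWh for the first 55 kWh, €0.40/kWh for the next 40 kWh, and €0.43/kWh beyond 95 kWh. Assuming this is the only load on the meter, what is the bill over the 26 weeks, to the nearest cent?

Runtime = 10 h/week × 26 weeks = 260 h
Energy = 0.48 kW × 260 h = 124.8 kWh
Tier 1 (0–55 kWh): 55 × €0.35 = €19.25
Tier 2 (55–95 kWh): 40 × €0.40 = €16
Above 95 kWh: 29.8 × €0.43 = €12.814
Bill = €48.06

€48.06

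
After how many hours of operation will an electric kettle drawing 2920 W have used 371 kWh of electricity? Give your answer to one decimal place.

127.1 h

Hours = 371 kWh ÷ 2.92 kW = 127.1 h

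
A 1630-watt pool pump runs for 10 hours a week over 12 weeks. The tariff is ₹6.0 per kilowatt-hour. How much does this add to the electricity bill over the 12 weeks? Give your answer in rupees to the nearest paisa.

₹1173.60

Runtime = 10 h/week × 12 weeks = 120 h
Energy = 1.63 kW × 120 h = 195.6 kWh
Cost = 195.6 kWh × ₹6.0/kWh = ₹1173.60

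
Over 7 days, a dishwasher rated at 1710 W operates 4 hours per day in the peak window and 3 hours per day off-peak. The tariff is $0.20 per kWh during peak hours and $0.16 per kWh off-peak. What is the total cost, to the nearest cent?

$15.32

Peak energy = 1.71 kW × 4 h × 7 = 47.88 kWh
Off-peak energy = 1.71 kW × 3 h × 7 = 35.91 kWh
Cost = 47.88 × $0.20 + 35.91 × $0.16 = $9.576 + $5.7456 = $15.32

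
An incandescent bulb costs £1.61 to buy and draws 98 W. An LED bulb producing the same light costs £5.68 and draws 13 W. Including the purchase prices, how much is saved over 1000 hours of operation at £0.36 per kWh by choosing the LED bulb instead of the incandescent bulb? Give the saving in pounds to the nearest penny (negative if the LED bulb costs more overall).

incandescent bulb: £1.61 + (98/1000) kW × 1000 h × £0.36 = £1.61 + £35.28 = £36.89
LED bulb: £5.68 + (13/1000) kW × 1000 h × £0.36 = £5.68 + £4.68 = £10.36
Saving = £36.89 − £10.36 = £26.53

£26.53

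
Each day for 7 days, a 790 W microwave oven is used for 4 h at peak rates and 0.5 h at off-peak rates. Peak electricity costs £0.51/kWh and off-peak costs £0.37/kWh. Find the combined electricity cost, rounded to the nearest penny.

£12.30

Peak energy = 0.79 kW × 4 h × 7 = 22.12 kWh
Off-peak energy = 0.79 kW × 0.5 h × 7 = 2.765 kWh
Cost = 22.12 × £0.51 + 2.765 × £0.37 = £11.2812 + £1.02305 = £12.30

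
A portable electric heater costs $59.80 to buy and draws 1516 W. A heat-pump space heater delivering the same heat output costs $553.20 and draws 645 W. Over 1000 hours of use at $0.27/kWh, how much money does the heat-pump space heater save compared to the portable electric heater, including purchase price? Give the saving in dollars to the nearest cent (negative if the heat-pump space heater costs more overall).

portable electric heater: $59.80 + (1516/1000) kW × 1000 h × $0.27 = $59.80 + $409.32 = $469.12
heat-pump space heater: $553.20 + (645/1000) kW × 1000 h × $0.27 = $553.20 + $174.15 = $727.35
Saving = $469.12 − $727.35 = −$258.23

-$258.23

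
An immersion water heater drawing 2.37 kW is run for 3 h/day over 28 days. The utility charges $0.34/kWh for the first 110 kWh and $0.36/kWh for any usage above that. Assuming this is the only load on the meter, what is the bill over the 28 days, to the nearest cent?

$69.47

Runtime = 3 h/day × 28 days = 84 h
Energy = 2.37 kW × 84 h = 199.08 kWh
Tier 1 (0–110 kWh): 110 × $0.34 = $37.4
Above 110 kWh: 89.08 × $0.36 = $32.0688
Bill = $69.47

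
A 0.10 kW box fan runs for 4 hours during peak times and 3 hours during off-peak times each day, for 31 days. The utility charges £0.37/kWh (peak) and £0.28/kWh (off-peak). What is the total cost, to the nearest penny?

£7.19

Peak energy = 0.1 kW × 4 h × 31 = 12.4 kWh
Off-peak energy = 0.1 kW × 3 h × 31 = 9.3 kWh
Cost = 12.4 × £0.37 + 9.3 × £0.28 = £4.588 + £2.604 = £7.19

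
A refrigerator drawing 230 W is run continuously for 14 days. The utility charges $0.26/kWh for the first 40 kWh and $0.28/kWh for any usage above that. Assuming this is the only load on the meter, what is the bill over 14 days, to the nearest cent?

Runtime = 24 h × 14 = 336 h
Energy = 0.23 kW × 336 h = 77.28 kWh
Tier 1 (0–40 kWh): 40 × $0.26 = $10.4
Above 40 kWh: 37.28 × $0.28 = $10.4384
Bill = $20.84

$20.84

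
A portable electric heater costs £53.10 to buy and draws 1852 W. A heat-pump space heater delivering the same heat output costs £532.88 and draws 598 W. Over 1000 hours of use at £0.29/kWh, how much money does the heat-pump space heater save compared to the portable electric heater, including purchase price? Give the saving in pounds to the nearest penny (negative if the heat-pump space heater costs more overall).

-£116.12

portable electric heater: £53.10 + (1852/1000) kW × 1000 h × £0.29 = £53.10 + £537.08 = £590.18
heat-pump space heater: £532.88 + (598/1000) kW × 1000 h × £0.29 = £532.88 + £173.42 = £706.3
Saving = £590.18 − £706.3 = −£116.12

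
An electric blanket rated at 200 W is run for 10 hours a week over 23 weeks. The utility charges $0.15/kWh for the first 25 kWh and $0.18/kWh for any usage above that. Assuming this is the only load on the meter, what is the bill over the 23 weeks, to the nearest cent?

Runtime = 10 h/week × 23 weeks = 230 h
Energy = 0.2 kW × 230 h = 46 kWh
Tier 1 (0–25 kWh): 25 × $0.15 = $3.75
Above 25 kWh: 21 × $0.18 = $3.78
Bill = $7.53

$7.53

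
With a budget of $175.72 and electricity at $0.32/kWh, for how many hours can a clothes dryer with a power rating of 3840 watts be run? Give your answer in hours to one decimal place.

Energy available = $175.72 ÷ $0.32/kWh = 549.125 kWh
Hours = 549.125 kWh ÷ 3.84 kW = 143.0 h

143.0 h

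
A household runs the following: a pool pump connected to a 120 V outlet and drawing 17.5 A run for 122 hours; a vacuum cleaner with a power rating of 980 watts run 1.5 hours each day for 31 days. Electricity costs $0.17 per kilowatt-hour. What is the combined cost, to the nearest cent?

$51.30

pool pump: Power = 17.5 A × 120 V = 2100 W = 2.1 kW
pool pump: 2.1 kW × 122 h = 256.2 kWh
vacuum cleaner: Runtime = 1.5 h/day × 31 days = 46.5 h
vacuum cleaner: 0.98 kW × 46.5 h = 45.57 kWh
Total energy = 301.77 kWh
Cost = 301.77 × $0.17 = $51.30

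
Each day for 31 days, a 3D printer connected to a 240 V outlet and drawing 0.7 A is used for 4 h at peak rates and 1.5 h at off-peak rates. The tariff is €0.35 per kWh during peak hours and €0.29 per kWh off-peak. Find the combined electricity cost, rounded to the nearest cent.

€9.56

Power = 0.7 A × 240 V = 168 W = 0.168 kW
Peak energy = 0.168 kW × 4 h × 31 = 20.832 kWh
Off-peak energy = 0.168 kW × 1.5 h × 31 = 7.812 kWh
Cost = 20.832 × €0.35 + 7.812 × €0.29 = €7.2912 + €2.26548 = €9.56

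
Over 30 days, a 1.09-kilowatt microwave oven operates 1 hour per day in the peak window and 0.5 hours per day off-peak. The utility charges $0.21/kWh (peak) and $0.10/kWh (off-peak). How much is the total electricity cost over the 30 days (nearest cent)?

Peak energy = 1.09 kW × 1 h × 30 = 32.7 kWh
Off-peak energy = 1.09 kW × 0.5 h × 30 = 16.35 kWh
Cost = 32.7 × $0.21 + 16.35 × $0.10 = $6.867 + $1.635 = $8.50

$8.50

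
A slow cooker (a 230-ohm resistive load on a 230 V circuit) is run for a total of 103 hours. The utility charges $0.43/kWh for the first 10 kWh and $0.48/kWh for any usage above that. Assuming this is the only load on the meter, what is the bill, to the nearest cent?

$10.87

Power = V²/R = 230²/230 = 230 W = 0.23 kW
Energy = 0.23 kW × 103 h = 23.69 kWh
Tier 1 (0–10 kWh): 10 × $0.43 = $4.3
Above 10 kWh: 13.69 × $0.48 = $6.5712
Bill = $10.87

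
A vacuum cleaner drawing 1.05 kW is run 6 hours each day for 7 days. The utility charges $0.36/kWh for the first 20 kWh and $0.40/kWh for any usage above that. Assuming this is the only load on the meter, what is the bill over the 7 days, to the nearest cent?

Runtime = 6 h/day × 7 days = 42 h
Energy = 1.05 kW × 42 h = 44.1 kWh
Tier 1 (0–20 kWh): 20 × $0.36 = $7.2
Above 20 kWh: 24.1 × $0.40 = $9.64
Bill = $16.84

$16.84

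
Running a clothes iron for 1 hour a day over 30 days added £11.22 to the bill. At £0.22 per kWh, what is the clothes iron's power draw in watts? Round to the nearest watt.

1700 W

Energy = £11.22 ÷ £0.22/kWh = 51 kWh
Runtime = 1 h/day × 30 days = 30 h
Power = 51 kWh ÷ 30 h = 1.7 kW = 1700 W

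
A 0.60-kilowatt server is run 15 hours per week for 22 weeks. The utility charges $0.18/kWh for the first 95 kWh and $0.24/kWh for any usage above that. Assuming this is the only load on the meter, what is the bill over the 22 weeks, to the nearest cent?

$41.82

Runtime = 15 h/week × 22 weeks = 330 h
Energy = 0.6 kW × 330 h = 198 kWh
Tier 1 (0–95 kWh): 95 × $0.18 = $17.1
Above 95 kWh: 103 × $0.24 = $24.72
Bill = $41.82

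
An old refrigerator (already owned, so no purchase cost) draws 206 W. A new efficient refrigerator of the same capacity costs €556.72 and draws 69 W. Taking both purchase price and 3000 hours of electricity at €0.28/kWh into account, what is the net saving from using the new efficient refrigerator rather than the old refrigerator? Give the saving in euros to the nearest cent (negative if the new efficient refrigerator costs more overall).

-€441.64

old refrigerator: €0.00 + (206/1000) kW × 3000 h × €0.28 = €0.00 + €173.04 = €173.04
new efficient refrigerator: €556.72 + (69/1000) kW × 3000 h × €0.28 = €556.72 + €57.96 = €614.68
Saving = €173.04 − €614.68 = −€441.64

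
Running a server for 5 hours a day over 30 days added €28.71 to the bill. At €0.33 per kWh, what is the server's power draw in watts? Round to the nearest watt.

580 W

Energy = €28.71 ÷ €0.33/kWh = 87 kWh
Runtime = 5 h/day × 30 days = 150 h
Power = 87 kWh ÷ 150 h = 0.58 kW = 580 W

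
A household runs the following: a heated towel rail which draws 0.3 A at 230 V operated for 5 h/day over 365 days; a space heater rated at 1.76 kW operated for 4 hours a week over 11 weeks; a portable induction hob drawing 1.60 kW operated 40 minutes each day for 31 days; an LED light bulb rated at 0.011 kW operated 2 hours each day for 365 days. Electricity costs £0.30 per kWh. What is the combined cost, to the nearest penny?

£73.34

heated towel rail: Power = 0.3 A × 230 V = 69 W = 0.069 kW
heated towel rail: Runtime = 5 h/day × 365 days = 1825 h
heated towel rail: 0.069 kW × 1825 h = 125.925 kWh
space heater: Runtime = 4 h/week × 11 weeks = 44 h
space heater: 1.76 kW × 44 h = 77.44 kWh
portable induction hob: Runtime = 40 min × 31 = 1240 min = 20.666666… h
portable induction hob: 1.6 kW × 20.666666… h = 33.066666… kWh
LED light bulb: Runtime = 2 h/day × 365 days = 730 h
LED light bulb: 0.011 kW × 730 h = 8.03 kWh
Total energy = 244.461666… kWh
Cost = 244.461666… × £0.30 = £73.34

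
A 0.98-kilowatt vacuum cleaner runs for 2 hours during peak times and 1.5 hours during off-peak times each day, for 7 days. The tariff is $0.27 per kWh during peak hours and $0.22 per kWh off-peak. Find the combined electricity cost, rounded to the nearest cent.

Peak energy = 0.98 kW × 2 h × 7 = 13.72 kWh
Off-peak energy = 0.98 kW × 1.5 h × 7 = 10.29 kWh
Cost = 13.72 × $0.27 + 10.29 × $0.22 = $3.7044 + $2.2638 = $5.97

$5.97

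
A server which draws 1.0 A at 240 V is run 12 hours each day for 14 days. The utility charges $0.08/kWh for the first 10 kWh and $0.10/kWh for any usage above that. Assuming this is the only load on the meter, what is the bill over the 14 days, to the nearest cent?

$3.83

Power = 1.0 A × 240 V = 240 W = 0.24 kW
Runtime = 12 h/day × 14 days = 168 h
Energy = 0.24 kW × 168 h = 40.32 kWh
Tier 1 (0–10 kWh): 10 × $0.08 = $0.8
Above 10 kWh: 30.32 × $0.10 = $3.032
Bill = $3.83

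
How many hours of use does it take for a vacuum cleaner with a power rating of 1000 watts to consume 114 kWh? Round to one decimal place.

114.0 h

Hours = 114 kWh ÷ 1 kW = 114.0 h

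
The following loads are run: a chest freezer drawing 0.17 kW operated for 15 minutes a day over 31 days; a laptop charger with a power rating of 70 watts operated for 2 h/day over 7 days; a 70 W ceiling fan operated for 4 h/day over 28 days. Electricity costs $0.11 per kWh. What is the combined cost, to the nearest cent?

$1.12

chest freezer: Runtime = 15 min × 31 = 465 min = 7.75 h
chest freezer: 0.17 kW × 7.75 h = 1.3175 kWh
laptop charger: Runtime = 2 h/day × 7 days = 14 h
laptop charger: 0.07 kW × 14 h = 0.98 kWh
ceiling fan: Runtime = 4 h/day × 28 days = 112 h
ceiling fan: 0.07 kW × 112 h = 7.84 kWh
Total energy = 10.1375 kWh
Cost = 10.1375 × $0.11 = $1.12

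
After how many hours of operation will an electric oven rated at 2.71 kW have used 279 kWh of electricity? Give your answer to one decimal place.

Hours = 279 kWh ÷ 2.71 kW = 103.0 h

103.0 h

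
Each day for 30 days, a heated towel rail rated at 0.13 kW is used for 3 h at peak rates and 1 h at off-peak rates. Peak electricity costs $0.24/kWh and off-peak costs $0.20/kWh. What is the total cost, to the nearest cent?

$3.59

Peak energy = 0.13 kW × 3 h × 30 = 11.7 kWh
Off-peak energy = 0.13 kW × 1 h × 30 = 3.9 kWh
Cost = 11.7 × $0.24 + 3.9 × $0.20 = $2.808 + $0.78 = $3.59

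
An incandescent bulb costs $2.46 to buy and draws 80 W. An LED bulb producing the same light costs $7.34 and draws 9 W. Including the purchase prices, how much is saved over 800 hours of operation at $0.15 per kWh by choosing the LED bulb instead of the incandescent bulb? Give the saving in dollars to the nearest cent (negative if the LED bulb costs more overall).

$3.64

incandescent bulb: $2.46 + (80/1000) kW × 800 h × $0.15 = $2.46 + $9.6 = $12.06
LED bulb: $7.34 + (9/1000) kW × 800 h × $0.15 = $7.34 + $1.08 = $8.42
Saving = $12.06 − $8.42 = $3.64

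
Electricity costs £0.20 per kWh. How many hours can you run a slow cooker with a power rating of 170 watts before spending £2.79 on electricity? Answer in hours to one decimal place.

82.1 h

Energy available = £2.79 ÷ £0.20/kWh = 13.95 kWh
Hours = 13.95 kWh ÷ 0.17 kW = 82.1 h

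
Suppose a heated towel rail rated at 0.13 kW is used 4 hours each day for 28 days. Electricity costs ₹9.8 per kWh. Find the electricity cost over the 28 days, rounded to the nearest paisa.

₹142.69

Runtime = 4 h/day × 28 days = 112 h
Energy = 0.13 kW × 112 h = 14.56 kWh
Cost = 14.56 kWh × ₹9.8/kWh = ₹142.69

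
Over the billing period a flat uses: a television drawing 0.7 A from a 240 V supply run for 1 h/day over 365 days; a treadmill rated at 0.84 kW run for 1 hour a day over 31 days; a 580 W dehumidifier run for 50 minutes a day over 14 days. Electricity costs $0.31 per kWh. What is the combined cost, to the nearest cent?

television: Power = 0.7 A × 240 V = 168 W = 0.168 kW
television: Runtime = 1 h/day × 365 days = 365 h
television: 0.168 kW × 365 h = 61.32 kWh
treadmill: Runtime = 1 h/day × 31 days = 31 h
treadmill: 0.84 kW × 31 h = 26.04 kWh
dehumidifier: Runtime = 50 min × 14 = 700 min = 11.666666… h
dehumidifier: 0.58 kW × 11.666666… h = 6.766666… kWh
Total energy = 94.126666… kWh
Cost = 94.126666… × $0.31 = $29.18

$29.18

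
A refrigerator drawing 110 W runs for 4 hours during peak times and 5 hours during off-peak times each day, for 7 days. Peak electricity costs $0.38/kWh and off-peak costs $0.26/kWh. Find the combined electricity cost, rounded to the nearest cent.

$2.17

Peak energy = 0.11 kW × 4 h × 7 = 3.08 kWh
Off-peak energy = 0.11 kW × 5 h × 7 = 3.85 kWh
Cost = 3.08 × $0.38 + 3.85 × $0.26 = $1.1704 + $1.001 = $2.17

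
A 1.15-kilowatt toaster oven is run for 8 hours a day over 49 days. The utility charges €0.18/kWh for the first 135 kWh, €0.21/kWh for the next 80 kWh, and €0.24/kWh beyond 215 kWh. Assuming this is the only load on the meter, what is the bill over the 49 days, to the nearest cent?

Runtime = 8 h/day × 49 days = 392 h
Energy = 1.15 kW × 392 h = 450.8 kWh
Tier 1 (0–135 kWh): 135 × €0.18 = €24.3
Tier 2 (135–215 kWh): 80 × €0.21 = €16.8
Above 215 kWh: 235.8 × €0.24 = €56.592
Bill = €97.69

€97.69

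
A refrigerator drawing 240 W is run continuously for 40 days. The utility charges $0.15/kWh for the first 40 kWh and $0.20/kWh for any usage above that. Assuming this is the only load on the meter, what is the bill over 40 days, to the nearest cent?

Runtime = 24 h × 40 = 960 h
Energy = 0.24 kW × 960 h = 230.4 kWh
Tier 1 (0–40 kWh): 40 × $0.15 = $6
Above 40 kWh: 190.4 × $0.20 = $38.08
Bill = $44.08

$44.08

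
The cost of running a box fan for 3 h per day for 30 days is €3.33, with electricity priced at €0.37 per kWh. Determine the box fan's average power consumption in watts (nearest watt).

Energy = €3.33 ÷ €0.37/kWh = 9 kWh
Runtime = 3 h/day × 30 days = 90 h
Power = 9 kWh ÷ 90 h = 0.1 kW = 100 W

100 W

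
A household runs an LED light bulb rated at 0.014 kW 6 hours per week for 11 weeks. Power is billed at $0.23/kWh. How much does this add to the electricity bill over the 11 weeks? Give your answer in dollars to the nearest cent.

$0.21

Runtime = 6 h/week × 11 weeks = 66 h
Energy = 0.014 kW × 66 h = 0.924 kWh
Cost = 0.924 kWh × $0.23/kWh = $0.21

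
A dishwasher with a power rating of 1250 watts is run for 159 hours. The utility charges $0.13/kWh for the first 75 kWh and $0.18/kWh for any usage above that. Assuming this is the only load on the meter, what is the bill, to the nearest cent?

$32.03

Energy = 1.25 kW × 159 h = 198.75 kWh
Tier 1 (0–75 kWh): 75 × $0.13 = $9.75
Above 75 kWh: 123.75 × $0.18 = $22.275
Bill = $32.03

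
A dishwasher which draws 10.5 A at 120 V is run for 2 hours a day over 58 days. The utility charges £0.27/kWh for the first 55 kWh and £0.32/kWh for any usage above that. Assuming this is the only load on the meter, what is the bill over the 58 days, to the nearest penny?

£44.02

Power = 10.5 A × 120 V = 1260 W = 1.26 kW
Runtime = 2 h/day × 58 days = 116 h
Energy = 1.26 kW × 116 h = 146.16 kWh
Tier 1 (0–55 kWh): 55 × £0.27 = £14.85
Above 55 kWh: 91.16 × £0.32 = £29.1712
Bill = £44.02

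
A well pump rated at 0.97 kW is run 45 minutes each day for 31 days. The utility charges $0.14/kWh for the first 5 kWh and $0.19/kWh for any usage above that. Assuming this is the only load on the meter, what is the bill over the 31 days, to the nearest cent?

$4.03

Runtime = 45 min × 31 = 1395 min = 23.25 h
Energy = 0.97 kW × 23.25 h = 22.5525 kWh
Tier 1 (0–5 kWh): 5 × $0.14 = $0.7
Above 5 kWh: 17.5525 × $0.19 = $3.334975
Bill = $4.03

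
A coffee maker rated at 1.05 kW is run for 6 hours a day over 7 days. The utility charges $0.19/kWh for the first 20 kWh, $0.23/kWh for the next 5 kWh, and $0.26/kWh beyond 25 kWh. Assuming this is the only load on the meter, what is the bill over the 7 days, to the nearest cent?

$9.92

Runtime = 6 h/day × 7 days = 42 h
Energy = 1.05 kW × 42 h = 44.1 kWh
Tier 1 (0–20 kWh): 20 × $0.19 = $3.8
Tier 2 (20–25 kWh): 5 × $0.23 = $1.15
Above 25 kWh: 19.1 × $0.26 = $4.966
Bill = $9.92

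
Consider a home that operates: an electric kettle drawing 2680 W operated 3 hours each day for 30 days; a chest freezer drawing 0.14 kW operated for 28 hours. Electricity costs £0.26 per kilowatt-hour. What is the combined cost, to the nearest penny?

electric kettle: Runtime = 3 h/day × 30 days = 90 h
electric kettle: 2.68 kW × 90 h = 241.2 kWh
chest freezer: 0.14 kW × 28 h = 3.92 kWh
Total energy = 245.12 kWh
Cost = 245.12 × £0.26 = £63.73

£63.73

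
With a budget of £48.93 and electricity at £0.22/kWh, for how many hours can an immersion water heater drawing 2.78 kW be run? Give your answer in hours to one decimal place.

80.0 h

Energy available = £48.93 ÷ £0.22/kWh = 222.4091 kWh
Hours = 222.4091 kWh ÷ 2.78 kW = 80.0 h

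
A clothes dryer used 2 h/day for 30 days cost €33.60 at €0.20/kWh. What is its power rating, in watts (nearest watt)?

Energy = €33.60 ÷ €0.20/kWh = 168 kWh
Runtime = 2 h/day × 30 days = 60 h
Power = 168 kWh ÷ 60 h = 2.8 kW = 2800 W

2800 W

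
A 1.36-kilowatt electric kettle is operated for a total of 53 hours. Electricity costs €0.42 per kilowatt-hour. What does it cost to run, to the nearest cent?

Energy = 1.36 kW × 53 h = 72.08 kWh
Cost = 72.08 kWh × €0.42/kWh = €30.27

€30.27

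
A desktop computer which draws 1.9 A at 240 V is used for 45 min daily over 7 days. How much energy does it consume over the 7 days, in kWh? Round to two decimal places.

2.39 kWh

Power = 1.9 A × 240 V = 456 W = 0.456 kW
Runtime = 45 min × 7 = 315 min = 5.25 h
Energy = 0.456 kW × 5.25 h = 2.394 kWh ≈ 2.39 kWh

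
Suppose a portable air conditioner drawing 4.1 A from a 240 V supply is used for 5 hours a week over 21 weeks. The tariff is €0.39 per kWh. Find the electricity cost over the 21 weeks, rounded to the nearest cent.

Power = 4.1 A × 240 V = 984 W = 0.984 kW
Runtime = 5 h/week × 21 weeks = 105 h
Energy = 0.984 kW × 105 h = 103.32 kWh
Cost = 103.32 kWh × €0.39/kWh = €40.29

€40.29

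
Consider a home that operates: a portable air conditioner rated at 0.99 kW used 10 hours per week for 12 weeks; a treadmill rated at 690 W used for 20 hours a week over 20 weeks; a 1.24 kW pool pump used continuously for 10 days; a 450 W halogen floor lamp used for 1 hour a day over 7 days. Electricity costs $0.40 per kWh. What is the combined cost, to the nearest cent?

portable air conditioner: Runtime = 10 h/week × 12 weeks = 120 h
portable air conditioner: 0.99 kW × 120 h = 118.8 kWh
treadmill: Runtime = 20 h/week × 20 weeks = 400 h
treadmill: 0.69 kW × 400 h = 276 kWh
pool pump: Runtime = 24 h × 10 = 240 h
pool pump: 1.24 kW × 240 h = 297.6 kWh
halogen floor lamp: Runtime = 1 h/day × 7 days = 7 h
halogen floor lamp: 0.45 kW × 7 h = 3.15 kWh
Total energy = 695.55 kWh
Cost = 695.55 × $0.40 = $278.22

$278.22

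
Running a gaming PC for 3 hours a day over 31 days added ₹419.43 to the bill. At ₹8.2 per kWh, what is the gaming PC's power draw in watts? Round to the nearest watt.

Energy = ₹419.43 ÷ ₹8.2/kWh = 51.15 kWh
Runtime = 3 h/day × 31 days = 93 h
Power = 51.15 kWh ÷ 93 h = 0.55 kW = 550 W

550 W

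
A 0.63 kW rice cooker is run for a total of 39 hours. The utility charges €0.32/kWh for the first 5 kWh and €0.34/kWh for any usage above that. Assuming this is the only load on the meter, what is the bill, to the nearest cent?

€8.25

Energy = 0.63 kW × 39 h = 24.57 kWh
Tier 1 (0–5 kWh): 5 × €0.32 = €1.6
Above 5 kWh: 19.57 × €0.34 = €6.6538
Bill = €8.25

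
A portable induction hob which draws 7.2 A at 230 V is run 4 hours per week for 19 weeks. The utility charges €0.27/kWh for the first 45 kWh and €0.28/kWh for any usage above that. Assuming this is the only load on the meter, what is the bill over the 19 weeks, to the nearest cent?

€34.79

Power = 7.2 A × 230 V = 1656 W = 1.656 kW
Runtime = 4 h/week × 19 weeks = 76 h
Energy = 1.656 kW × 76 h = 125.856 kWh
Tier 1 (0–45 kWh): 45 × €0.27 = €12.15
Above 45 kWh: 80.856 × €0.28 = €22.63968
Bill = €34.79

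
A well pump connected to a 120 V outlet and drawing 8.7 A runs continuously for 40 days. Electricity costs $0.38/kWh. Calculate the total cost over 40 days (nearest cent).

$380.85

Power = 8.7 A × 120 V = 1044 W = 1.044 kW
Runtime = 24 h × 40 = 960 h
Energy = 1.044 kW × 960 h = 1002.24 kWh
Cost = 1002.24 kWh × $0.38/kWh = $380.85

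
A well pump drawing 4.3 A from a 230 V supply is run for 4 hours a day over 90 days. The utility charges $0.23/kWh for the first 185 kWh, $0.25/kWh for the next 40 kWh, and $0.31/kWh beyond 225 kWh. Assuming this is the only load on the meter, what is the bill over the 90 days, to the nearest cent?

Power = 4.3 A × 230 V = 989 W = 0.989 kW
Runtime = 4 h/day × 90 days = 360 h
Energy = 0.989 kW × 360 h = 356.04 kWh
Tier 1 (0–185 kWh): 185 × $0.23 = $42.55
Tier 2 (185–225 kWh): 40 × $0.25 = $10
Above 225 kWh: 131.04 × $0.31 = $40.6224
Bill = $93.17

$93.17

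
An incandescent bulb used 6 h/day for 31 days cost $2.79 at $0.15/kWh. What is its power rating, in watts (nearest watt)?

100 W

Energy = $2.79 ÷ $0.15/kWh = 18.6 kWh
Runtime = 6 h/day × 31 days = 186 h
Power = 18.6 kWh ÷ 186 h = 0.1 kW = 100 W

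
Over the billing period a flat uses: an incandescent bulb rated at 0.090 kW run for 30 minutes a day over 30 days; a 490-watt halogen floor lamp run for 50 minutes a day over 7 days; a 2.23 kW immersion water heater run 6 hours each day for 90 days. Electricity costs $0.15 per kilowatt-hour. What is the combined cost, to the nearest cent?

$181.26

incandescent bulb: Runtime = 30 min × 30 = 900 min = 15 h
incandescent bulb: 0.09 kW × 15 h = 1.35 kWh
halogen floor lamp: Runtime = 50 min × 7 = 350 min = 5.833333… h
halogen floor lamp: 0.49 kW × 5.833333… h = 2.858333… kWh
immersion water heater: Runtime = 6 h/day × 90 days = 540 h
immersion water heater: 2.23 kW × 540 h = 1204.2 kWh
Total energy = 1208.408333… kWh
Cost = 1208.408333… × $0.15 = $181.26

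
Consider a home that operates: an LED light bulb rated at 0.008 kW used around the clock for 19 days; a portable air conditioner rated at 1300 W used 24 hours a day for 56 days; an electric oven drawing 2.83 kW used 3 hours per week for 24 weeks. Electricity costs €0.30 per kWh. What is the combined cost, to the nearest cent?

LED light bulb: Runtime = 24 h × 19 = 456 h
LED light bulb: 0.008 kW × 456 h = 3.648 kWh
portable air conditioner: Runtime = 24 h × 56 = 1344 h
portable air conditioner: 1.3 kW × 1344 h = 1747.2 kWh
electric oven: Runtime = 3 h/week × 24 weeks = 72 h
electric oven: 2.83 kW × 72 h = 203.76 kWh
Total energy = 1954.608 kWh
Cost = 1954.608 × €0.30 = €586.38

€586.38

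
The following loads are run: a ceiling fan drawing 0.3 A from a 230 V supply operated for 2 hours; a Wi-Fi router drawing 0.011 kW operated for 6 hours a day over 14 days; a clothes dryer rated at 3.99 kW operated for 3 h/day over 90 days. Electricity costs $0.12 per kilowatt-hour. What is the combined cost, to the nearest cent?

$129.40

ceiling fan: Power = 0.3 A × 230 V = 69 W = 0.069 kW
ceiling fan: 0.069 kW × 2 h = 0.138 kWh
Wi-Fi router: Runtime = 6 h/day × 14 days = 84 h
Wi-Fi router: 0.011 kW × 84 h = 0.924 kWh
clothes dryer: Runtime = 3 h/day × 90 days = 270 h
clothes dryer: 3.99 kW × 270 h = 1077.3 kWh
Total energy = 1078.362 kWh
Cost = 1078.362 × $0.12 = $129.40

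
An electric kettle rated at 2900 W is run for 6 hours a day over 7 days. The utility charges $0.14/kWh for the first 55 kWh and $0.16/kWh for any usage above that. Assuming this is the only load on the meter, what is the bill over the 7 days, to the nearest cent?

$18.39

Runtime = 6 h/day × 7 days = 42 h
Energy = 2.9 kW × 42 h = 121.8 kWh
Tier 1 (0–55 kWh): 55 × $0.14 = $7.7
Above 55 kWh: 66.8 × $0.16 = $10.688
Bill = $18.39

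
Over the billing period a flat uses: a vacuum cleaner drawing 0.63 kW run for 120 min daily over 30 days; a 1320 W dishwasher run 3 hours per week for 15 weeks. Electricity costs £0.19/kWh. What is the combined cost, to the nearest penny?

£18.47

vacuum cleaner: Runtime = 120 min × 30 = 3600 min = 60 h
vacuum cleaner: 0.63 kW × 60 h = 37.8 kWh
dishwasher: Runtime = 3 h/week × 15 weeks = 45 h
dishwasher: 1.32 kW × 45 h = 59.4 kWh
Total energy = 97.2 kWh
Cost = 97.2 × £0.19 = £18.47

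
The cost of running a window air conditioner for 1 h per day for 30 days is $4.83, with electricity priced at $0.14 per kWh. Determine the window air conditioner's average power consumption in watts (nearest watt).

Energy = $4.83 ÷ $0.14/kWh = 34.5 kWh
Runtime = 1 h/day × 30 days = 30 h
Power = 34.5 kWh ÷ 30 h = 1.15 kW = 1150 W

1150 W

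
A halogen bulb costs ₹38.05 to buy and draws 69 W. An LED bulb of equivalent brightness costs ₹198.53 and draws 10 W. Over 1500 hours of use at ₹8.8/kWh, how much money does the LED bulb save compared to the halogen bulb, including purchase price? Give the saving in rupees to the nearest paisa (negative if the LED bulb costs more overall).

halogen bulb: ₹38.05 + (69/1000) kW × 1500 h × ₹8.8 = ₹38.05 + ₹910.8 = ₹948.85
LED bulb: ₹198.53 + (10/1000) kW × 1500 h × ₹8.8 = ₹198.53 + ₹132 = ₹330.53
Saving = ₹948.85 − ₹330.53 = ₹618.32

₹618.32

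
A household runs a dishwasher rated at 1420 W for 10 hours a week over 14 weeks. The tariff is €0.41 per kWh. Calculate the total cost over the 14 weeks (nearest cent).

Runtime = 10 h/week × 14 weeks = 140 h
Energy = 1.42 kW × 140 h = 198.8 kWh
Cost = 198.8 kWh × €0.41/kWh = €81.51

€81.51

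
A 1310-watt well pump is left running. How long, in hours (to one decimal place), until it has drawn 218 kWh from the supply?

Hours = 218 kWh ÷ 1.31 kW = 166.4 h

166.4 h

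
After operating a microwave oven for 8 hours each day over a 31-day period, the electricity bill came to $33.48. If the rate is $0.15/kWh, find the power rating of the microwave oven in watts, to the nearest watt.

900 W

Energy = $33.48 ÷ $0.15/kWh = 223.2 kWh
Runtime = 8 h/day × 31 days = 248 h
Power = 223.2 kWh ÷ 248 h = 0.9 kW = 900 W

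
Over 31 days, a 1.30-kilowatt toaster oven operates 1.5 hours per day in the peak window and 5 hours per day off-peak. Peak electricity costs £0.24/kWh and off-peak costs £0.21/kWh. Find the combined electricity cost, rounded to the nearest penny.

£56.82

Peak energy = 1.3 kW × 1.5 h × 31 = 60.45 kWh
Off-peak energy = 1.3 kW × 5 h × 31 = 201.5 kWh
Cost = 60.45 × £0.24 + 201.5 × £0.21 = £14.508 + £42.315 = £56.82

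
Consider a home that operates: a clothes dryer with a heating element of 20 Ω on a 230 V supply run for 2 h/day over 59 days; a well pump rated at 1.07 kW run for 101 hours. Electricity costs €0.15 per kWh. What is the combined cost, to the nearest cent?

€63.03

clothes dryer: Power = V²/R = 230²/20 = 2645 W = 2.645 kW
clothes dryer: Runtime = 2 h/day × 59 days = 118 h
clothes dryer: 2.645 kW × 118 h = 312.11 kWh
well pump: 1.07 kW × 101 h = 108.07 kWh
Total energy = 420.18 kWh
Cost = 420.18 × €0.15 = €63.03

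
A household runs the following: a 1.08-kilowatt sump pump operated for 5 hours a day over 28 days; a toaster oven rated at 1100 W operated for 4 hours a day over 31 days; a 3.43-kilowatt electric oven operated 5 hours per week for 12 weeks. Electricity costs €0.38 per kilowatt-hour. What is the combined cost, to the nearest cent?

sump pump: Runtime = 5 h/day × 28 days = 140 h
sump pump: 1.08 kW × 140 h = 151.2 kWh
toaster oven: Runtime = 4 h/day × 31 days = 124 h
toaster oven: 1.1 kW × 124 h = 136.4 kWh
electric oven: Runtime = 5 h/week × 12 weeks = 60 h
electric oven: 3.43 kW × 60 h = 205.8 kWh
Total energy = 493.4 kWh
Cost = 493.4 × €0.38 = €187.49

€187.49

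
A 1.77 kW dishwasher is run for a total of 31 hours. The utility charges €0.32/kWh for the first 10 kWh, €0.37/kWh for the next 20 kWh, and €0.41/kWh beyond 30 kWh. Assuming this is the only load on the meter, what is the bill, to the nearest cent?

€20.80

Energy = 1.77 kW × 31 h = 54.87 kWh
Tier 1 (0–10 kWh): 10 × €0.32 = €3.2
Tier 2 (10–30 kWh): 20 × €0.37 = €7.4
Above 30 kWh: 24.87 × €0.41 = €10.1967
Bill = €20.80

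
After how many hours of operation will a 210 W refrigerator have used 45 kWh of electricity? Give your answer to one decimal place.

Hours = 45 kWh ÷ 0.21 kW = 214.3 h

214.3 h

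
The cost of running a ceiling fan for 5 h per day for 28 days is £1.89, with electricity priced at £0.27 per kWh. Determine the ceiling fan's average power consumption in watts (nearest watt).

50 W

Energy = £1.89 ÷ £0.27/kWh = 7 kWh
Runtime = 5 h/day × 28 days = 140 h
Power = 7 kWh ÷ 140 h = 0.05 kW = 50 W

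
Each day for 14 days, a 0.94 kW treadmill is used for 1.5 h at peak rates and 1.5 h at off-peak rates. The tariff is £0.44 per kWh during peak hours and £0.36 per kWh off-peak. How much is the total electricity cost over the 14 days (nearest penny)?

£15.79

Peak energy = 0.94 kW × 1.5 h × 14 = 19.74 kWh
Off-peak energy = 0.94 kW × 1.5 h × 14 = 19.74 kWh
Cost = 19.74 × £0.44 + 19.74 × £0.36 = £8.6856 + £7.1064 = £15.79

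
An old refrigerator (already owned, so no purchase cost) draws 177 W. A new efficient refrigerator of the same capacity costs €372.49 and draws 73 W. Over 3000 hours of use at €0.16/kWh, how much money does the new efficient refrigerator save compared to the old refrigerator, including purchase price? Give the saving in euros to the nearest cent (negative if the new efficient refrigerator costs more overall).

old refrigerator: €0.00 + (177/1000) kW × 3000 h × €0.16 = €0.00 + €84.96 = €84.96
new efficient refrigerator: €372.49 + (73/1000) kW × 3000 h × €0.16 = €372.49 + €35.04 = €407.53
Saving = €84.96 − €407.53 = −€322.57

-€322.57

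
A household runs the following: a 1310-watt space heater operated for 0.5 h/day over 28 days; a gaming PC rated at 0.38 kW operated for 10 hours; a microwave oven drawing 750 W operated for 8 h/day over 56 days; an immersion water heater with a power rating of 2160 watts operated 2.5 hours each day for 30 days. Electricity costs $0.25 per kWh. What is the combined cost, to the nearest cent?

space heater: Runtime = 0.5 h/day × 28 days = 14 h
space heater: 1.31 kW × 14 h = 18.34 kWh
gaming PC: 0.38 kW × 10 h = 3.8 kWh
microwave oven: Runtime = 8 h/day × 56 days = 448 h
microwave oven: 0.75 kW × 448 h = 336 kWh
immersion water heater: Runtime = 2.5 h/day × 30 days = 75 h
immersion water heater: 2.16 kW × 75 h = 162 kWh
Total energy = 520.14 kWh
Cost = 520.14 × $0.25 = $130.04

$130.04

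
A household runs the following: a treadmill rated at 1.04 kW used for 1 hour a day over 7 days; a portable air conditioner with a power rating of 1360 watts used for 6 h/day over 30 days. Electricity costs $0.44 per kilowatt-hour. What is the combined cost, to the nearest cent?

$110.92

treadmill: Runtime = 1 h/day × 7 days = 7 h
treadmill: 1.04 kW × 7 h = 7.28 kWh
portable air conditioner: Runtime = 6 h/day × 30 days = 180 h
portable air conditioner: 1.36 kW × 180 h = 244.8 kWh
Total energy = 252.08 kWh
Cost = 252.08 × $0.44 = $110.92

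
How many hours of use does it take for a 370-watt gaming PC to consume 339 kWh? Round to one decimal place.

916.2 h

Hours = 339 kWh ÷ 0.37 kW = 916.2 h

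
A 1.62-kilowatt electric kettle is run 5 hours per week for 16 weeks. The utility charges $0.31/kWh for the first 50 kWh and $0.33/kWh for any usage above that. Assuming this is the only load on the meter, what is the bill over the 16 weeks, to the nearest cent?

$41.77

Runtime = 5 h/week × 16 weeks = 80 h
Energy = 1.62 kW × 80 h = 129.6 kWh
Tier 1 (0–50 kWh): 50 × $0.31 = $15.5
Above 50 kWh: 79.6 × $0.33 = $26.268
Bill = $41.77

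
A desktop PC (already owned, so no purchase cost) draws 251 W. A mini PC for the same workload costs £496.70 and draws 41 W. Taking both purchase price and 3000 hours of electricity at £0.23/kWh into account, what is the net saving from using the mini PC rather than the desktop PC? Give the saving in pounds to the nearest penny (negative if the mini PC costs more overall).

desktop PC: £0.00 + (251/1000) kW × 3000 h × £0.23 = £0.00 + £173.19 = £173.19
mini PC: £496.70 + (41/1000) kW × 3000 h × £0.23 = £496.70 + £28.29 = £524.99
Saving = £173.19 − £524.99 = −£351.8

-£351.80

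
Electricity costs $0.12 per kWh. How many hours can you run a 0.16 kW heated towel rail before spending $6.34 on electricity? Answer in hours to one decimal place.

Energy available = $6.34 ÷ $0.12/kWh = 52.8333 kWh
Hours = 52.8333 kWh ÷ 0.16 kW = 330.2 h

330.2 h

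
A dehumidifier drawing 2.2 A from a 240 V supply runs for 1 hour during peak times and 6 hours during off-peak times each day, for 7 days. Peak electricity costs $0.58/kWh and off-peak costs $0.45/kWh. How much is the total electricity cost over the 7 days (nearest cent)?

Power = 2.2 A × 240 V = 528 W = 0.528 kW
Peak energy = 0.528 kW × 1 h × 7 = 3.696 kWh
Off-peak energy = 0.528 kW × 6 h × 7 = 22.176 kWh
Cost = 3.696 × $0.58 + 22.176 × $0.45 = $2.14368 + $9.9792 = $12.12

$12.12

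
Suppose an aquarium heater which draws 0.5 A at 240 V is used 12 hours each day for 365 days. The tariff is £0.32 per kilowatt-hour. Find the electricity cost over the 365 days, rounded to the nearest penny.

£168.19

Power = 0.5 A × 240 V = 120 W = 0.12 kW
Runtime = 12 h/day × 365 days = 4380 h
Energy = 0.12 kW × 4380 h = 525.6 kWh
Cost = 525.6 kWh × £0.32/kWh = £168.19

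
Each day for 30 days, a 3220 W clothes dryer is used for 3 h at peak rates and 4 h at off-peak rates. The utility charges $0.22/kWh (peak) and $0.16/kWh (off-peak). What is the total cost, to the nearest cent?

$125.58

Peak energy = 3.22 kW × 3 h × 30 = 289.8 kWh
Off-peak energy = 3.22 kW × 4 h × 30 = 386.4 kWh
Cost = 289.8 × $0.22 + 386.4 × $0.16 = $63.756 + $61.824 = $125.58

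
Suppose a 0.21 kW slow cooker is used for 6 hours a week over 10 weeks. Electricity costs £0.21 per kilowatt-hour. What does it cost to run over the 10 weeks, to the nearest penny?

£2.65

Runtime = 6 h/week × 10 weeks = 60 h
Energy = 0.21 kW × 60 h = 12.6 kWh
Cost = 12.6 kWh × £0.21/kWh = £2.65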